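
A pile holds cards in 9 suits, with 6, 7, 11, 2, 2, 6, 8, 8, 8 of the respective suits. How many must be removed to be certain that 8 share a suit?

52

In the worst case you take as many as possible of each suit without reaching 8: 6 + 7 + 7 + 2 + 2 + 6 + 7 + 7 + 7 = 51.
The next one must give 8 of some suit, so 51 + 1 = 52.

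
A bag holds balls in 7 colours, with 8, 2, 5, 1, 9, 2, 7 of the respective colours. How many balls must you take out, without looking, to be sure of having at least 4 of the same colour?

In the worst case you take as many as possible of each colour without reaching 4: 3 + 2 + 3 + 1 + 3 + 2 + 3 = 17.
The next one must give 4 of some colour, so 17 + 1 = 18.

18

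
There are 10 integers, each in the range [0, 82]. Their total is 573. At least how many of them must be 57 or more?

If only k of them are at least 57, the other 10 − k are at most 56, so the total is at most k·82 + (10 − k)·56.
This must reach 573, so k·82 + (10 − k)·56 ≥ 573, giving k ≥ 1.
Exactly 1 works: 1 value at 82 and 9 at 56 total 586; lower one of the high values by 13 (still ≥ 57) to hit 573.

1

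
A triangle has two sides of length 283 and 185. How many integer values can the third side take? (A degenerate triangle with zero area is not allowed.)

369

The triangle inequality gives |283 − 185| < c < 283 + 185, i.e. 98 < c < 468.
So c can be any integer from 99 to 467: 369 values.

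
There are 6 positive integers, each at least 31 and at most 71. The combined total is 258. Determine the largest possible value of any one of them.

71

Maximizing one value means minimizing the remaining 5.
The other 5 contribute at least 5 × 31 = 155, leaving at most 258 − 155 = 103.
But each integer is capped at 71, so the maximum is 71.
Achievable: one at 71 and the other 5 totalling 187, which fits since 5 × 31 ≤ 187 ≤ 5 × 71.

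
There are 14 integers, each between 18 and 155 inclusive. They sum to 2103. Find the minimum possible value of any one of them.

To make one integer as small as possible, make the other 13 as large as possible.
The other 13 contribute at most 13 × 155 = 2015, leaving at least 2103 − 2015 = 88.
Since 88 ≥ 18, this is achievable: one at 88 and 13 at 155.

88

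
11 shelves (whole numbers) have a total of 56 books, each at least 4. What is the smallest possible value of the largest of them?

6

If every one of the 11 were at most 5, the total would be at most 11 × 5 = 55 < 56.
Achievable: 1 of them at 6 and 10 at 5 total 56.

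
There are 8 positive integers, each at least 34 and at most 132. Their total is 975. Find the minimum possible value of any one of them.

To make one integer as small as possible, make the other 7 as large as possible.
The other 7 contribute at most 7 × 132 = 924, leaving at least 975 − 924 = 51.
Since 51 ≥ 34, this is achievable: one at 51 and 7 at 132.

51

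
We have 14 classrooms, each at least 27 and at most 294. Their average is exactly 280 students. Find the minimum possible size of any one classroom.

Minimizing one value means maximizing the remaining 13.
The total is 14 × 280 = 3920.
The other 13 contribute at most 13 × 294 = 3822, leaving at least 3920 − 3822 = 98.
Since 98 ≥ 27, this is achievable: one at 98 and 13 at 294.

98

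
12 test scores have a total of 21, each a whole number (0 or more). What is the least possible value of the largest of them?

2

If every one of the 12 were at most 1, the total would be at most 12 × 1 = 12 < 21.
Achievable: 9 of them at 2 and 3 at 1 total 21.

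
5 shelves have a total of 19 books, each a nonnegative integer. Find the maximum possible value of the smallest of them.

The average is 19/5 < 4, so some value is ≤ 3.
Equality holds with 1 value of 3 and 4 values of 4.

3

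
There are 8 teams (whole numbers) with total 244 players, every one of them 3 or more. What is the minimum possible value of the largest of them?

31

If every one of the 8 were at most 30, the total would be at most 8 × 30 = 240 < 244.
Taking 4 copies of 30 and 4 copies of 31 gives exactly 244, so 31 is attained.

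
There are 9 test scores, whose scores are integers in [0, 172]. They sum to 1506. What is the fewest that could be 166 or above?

3

If only k of them are at least 166, the other 9 − k are at most 165, so the total is at most k·172 + (9 − k)·165.
This must reach 1506, so k·172 + (9 − k)·165 ≥ 1506, giving k ≥ 3.
Exactly 3 works: 3 values at 172 and 6 at 165 total 1506.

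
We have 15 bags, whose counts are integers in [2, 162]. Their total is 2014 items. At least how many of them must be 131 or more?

2

If only k of them are at least 131, the other 15 − k are at most 130, so the total is at most k·162 + (15 − k)·130.
This must reach 2014, so k·162 + (15 − k)·130 ≥ 2014, giving k ≥ 2.
Exactly 2 works: 2 values at 162 and 13 at 130 total 2014.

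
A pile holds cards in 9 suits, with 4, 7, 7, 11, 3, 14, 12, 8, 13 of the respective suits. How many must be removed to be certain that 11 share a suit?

In the worst case you take as many as possible of each suit without reaching 11: 4 + 7 + 7 + 10 + 3 + 10 + 10 + 8 + 10 = 69.
The next one must give 11 of some suit, so 69 + 1 = 70.

70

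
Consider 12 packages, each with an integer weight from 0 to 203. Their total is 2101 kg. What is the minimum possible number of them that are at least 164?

If only k of them are at least 164, the other 12 − k are at most 163, so the total is at most k·203 + (12 − k)·163.
This must reach 2101, so k·203 + (12 − k)·163 ≥ 2101, giving k ≥ 4.
Exactly 4 works: 4 values at 203 and 8 at 163 total 2116; lower one of the high values by 15 (still ≥ 164) to hit 2101.

4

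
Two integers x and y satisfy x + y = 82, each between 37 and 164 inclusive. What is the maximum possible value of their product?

1681

For a fixed sum, the product xy is largest when x and y are as close as possible.
Taking x = 41 and y = 41 (both in [37, 164]) gives xy = 1681.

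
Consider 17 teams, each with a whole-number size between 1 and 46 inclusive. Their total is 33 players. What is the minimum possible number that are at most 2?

9

Let j be the number exceeding 2. Then the total is ≥ 3·j + 1·(17 − j) = 17 + 2j.
So 2j ≤ 16 and j ≤ 8; hence at least 17 − 8 = 9 are ≤ 2.
Exactly 9 works: 9 values at 1 and 8 at 3 total 33.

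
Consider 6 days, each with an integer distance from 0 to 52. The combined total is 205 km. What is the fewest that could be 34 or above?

If only k of them are at least 34, the other 6 − k are at most 33, so the total is at most k·52 + (6 − k)·33.
This must reach 205, so k·52 + (6 − k)·33 ≥ 205, giving k ≥ 1.
Exactly 1 works: 1 value at 52 and 5 at 33 total 217; lower one of the high values by 12 (still ≥ 34) to hit 205.

1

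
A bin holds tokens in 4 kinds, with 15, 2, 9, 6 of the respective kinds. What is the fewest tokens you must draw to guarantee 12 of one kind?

In the worst case you take as many as possible of each kind without reaching 12: 11 + 2 + 9 + 6 = 28.
The next one must give 12 of some kind, so 28 + 1 = 29.

29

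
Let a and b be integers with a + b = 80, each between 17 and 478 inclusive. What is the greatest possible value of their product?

With a + b fixed, ab peaks when the two are closest together.
Taking a = 40 and b = 40 (both in [17, 478]) gives ab = 1600.

1600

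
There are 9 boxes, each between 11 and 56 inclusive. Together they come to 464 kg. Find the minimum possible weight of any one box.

To make one box as small as possible, make the other 8 as large as possible.
The other 8 contribute at most 8 × 56 = 448, leaving at least 464 − 448 = 16.
Since 16 ≥ 11, this is achievable: one at 16 and 8 at 56.

16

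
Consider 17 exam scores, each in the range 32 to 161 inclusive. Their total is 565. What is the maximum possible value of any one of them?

Maximizing one value means minimizing the remaining 16.
The other 16 contribute at least 16 × 32 = 512, leaving at most 565 − 512 = 53.
Since 53 ≤ 161, this is achievable: one at 53 and 16 at 32.

53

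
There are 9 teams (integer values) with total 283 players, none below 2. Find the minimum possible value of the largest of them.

32

If every one of the 9 were at most 31, the total would be at most 9 × 31 = 279 < 283.
Taking 5 copies of 31 and 4 copies of 32 gives exactly 283, so 32 is attained.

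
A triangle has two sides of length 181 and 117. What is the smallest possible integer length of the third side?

65

The third side must exceed |181 − 117| = 64.
The smallest integer above 64 is 65.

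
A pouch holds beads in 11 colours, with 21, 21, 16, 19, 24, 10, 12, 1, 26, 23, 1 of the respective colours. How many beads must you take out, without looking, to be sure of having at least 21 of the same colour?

160

In the worst case you take as many as possible of each colour without reaching 21: 20 + 20 + 16 + 19 + 20 + 10 + 12 + 1 + 20 + 20 + 1 = 159.
The next one must give 21 of some colour, so 159 + 1 = 160.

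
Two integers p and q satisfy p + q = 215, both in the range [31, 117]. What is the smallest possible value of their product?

For a fixed sum, pq is smallest when p and q are as far apart as possible.
At the endpoint p = 98, q = 215 − 98 = 117, so pq = 98 × 117 = 11466.

11466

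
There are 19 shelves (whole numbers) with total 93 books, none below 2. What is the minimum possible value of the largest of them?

5

The average is 93/19 > 4, so not all 19 can be 4 or less; the largest is ≥ 5.
Achievable: 17 of them at 5 and 2 at 4 total 93.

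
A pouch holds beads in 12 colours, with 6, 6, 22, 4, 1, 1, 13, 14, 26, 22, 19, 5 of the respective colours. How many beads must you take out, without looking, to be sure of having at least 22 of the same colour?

In the worst case you take as many as possible of each colour without reaching 22: 6 + 6 + 21 + 4 + 1 + 1 + 13 + 14 + 21 + 21 + 19 + 5 = 132.
The next one must give 22 of some colour, so 132 + 1 = 133.

133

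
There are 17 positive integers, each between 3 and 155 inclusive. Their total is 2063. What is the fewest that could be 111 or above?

5

If only k of them are at least 111, the other 17 − k are at most 110, so the total is at most k·155 + (17 − k)·110.
This must reach 2063, so k·155 + (17 − k)·110 ≥ 2063, giving k ≥ 5.
Exactly 5 works: 5 values at 155 and 12 at 110 total 2095; lower one of the high values by 32 (still ≥ 111) to hit 2063.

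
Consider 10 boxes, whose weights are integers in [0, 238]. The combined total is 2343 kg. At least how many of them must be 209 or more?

Each value short of 209 is at most 208, costing at least 238 − 208 = 30 against the maximum total of 2380.
We can afford to lose at most 2380 − 2343 = 37, so at most ⌊37/30⌋ = 1 fall short, and at least 9 are ≥ 209.
Exactly 9 works: 9 values at 238 and 1 at 208 total 2350; lower one of the high values by 7 (still ≥ 209) to hit 2343.

9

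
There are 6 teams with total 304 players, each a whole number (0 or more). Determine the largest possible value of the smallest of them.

50

The average is 304/6 < 51, so some value is ≤ 50.
Achievable: 2 of them at 50 and 4 at 51 total 304.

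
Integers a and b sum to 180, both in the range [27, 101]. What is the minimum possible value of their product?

Since a + b is fixed, pushing one of them to its bound minimizes the product.
At the endpoint a = 79, b = 180 − 79 = 101, so ab = 79 × 101 = 7979.

7979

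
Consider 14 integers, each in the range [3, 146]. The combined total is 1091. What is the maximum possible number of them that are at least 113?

9

With k values at 113 or above and the rest at least 3, the sum is at least 42 + 110k.
Since the sum is 1091, we need 110k ≤ 1049, i.e. k ≤ 9.
k = 9 is achieved by 9 values at 113 and 5 at 3, total 1032; add 59 to one value (staying below 113) to reach 1091.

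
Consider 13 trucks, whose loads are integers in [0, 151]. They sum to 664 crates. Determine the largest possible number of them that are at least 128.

Suppose k of them are at least 128. Those contribute at least 128 each and the other 13 − k at least 0 each.
So the total is at least 128k + 0(13 − k) = 0 + 128k. This must be ≤ 664, giving k ≤ 5.
k = 5 is achieved by 5 values at 128 and 8 at 0, total 640; add 24 to one value (staying below 128) to reach 664.

5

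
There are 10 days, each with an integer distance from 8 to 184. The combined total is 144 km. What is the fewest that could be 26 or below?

Let j be the number exceeding 26. Then the total is ≥ 27·j + 8·(10 − j) = 80 + 19j.
So 19j ≤ 64 and j ≤ 3; hence at least 10 − 3 = 7 are ≤ 26.
Exactly 7 works: 7 values at 8 and 3 at 27 total 137; raise one of the low values by 7 (still ≤ 26) to hit 144.

7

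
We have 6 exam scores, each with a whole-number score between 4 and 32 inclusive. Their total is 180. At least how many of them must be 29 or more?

If only k of them are at least 29, the other 6 − k are at most 28, so the total is at most k·32 + (6 − k)·28.
This must reach 180, so k·32 + (6 − k)·28 ≥ 180, giving k ≥ 3.
Exactly 3 works: 3 values at 32 and 3 at 28 total 180.

3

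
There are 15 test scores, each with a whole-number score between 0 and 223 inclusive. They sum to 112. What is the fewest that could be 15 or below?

8

Let j be the number exceeding 15. Then the total is ≥ 16·j + 0·(15 − j) = 0 + 16j.
So 16j ≤ 112 and j ≤ 7; hence at least 15 − 7 = 8 are ≤ 15.
Exactly 8 works: 8 values at 0 and 7 at 16 total 112.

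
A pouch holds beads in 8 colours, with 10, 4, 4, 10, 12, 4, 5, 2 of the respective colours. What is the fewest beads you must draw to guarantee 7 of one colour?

38

In the worst case you take as many as possible of each colour without reaching 7: 6 + 4 + 4 + 6 + 6 + 4 + 5 + 2 = 37.
The next one must give 7 of some colour, so 37 + 1 = 38.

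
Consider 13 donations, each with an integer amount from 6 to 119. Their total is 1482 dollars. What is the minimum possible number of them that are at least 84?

Each value short of 84 is at most 83, costing at least 119 − 83 = 36 against the maximum total of 1547.
We can afford to lose at most 1547 − 1482 = 65, so at most ⌊65/36⌋ = 1 fall short, and at least 12 are ≥ 84.
Exactly 12 works: 12 values at 119 and 1 at 83 total 1511; lower one of the high values by 29 (still ≥ 84) to hit 1482.

12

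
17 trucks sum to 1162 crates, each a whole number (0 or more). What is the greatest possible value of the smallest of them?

68

The average is 1162/17 < 69, so some value is ≤ 68.
Equality holds with 11 values of 68 and 6 values of 69.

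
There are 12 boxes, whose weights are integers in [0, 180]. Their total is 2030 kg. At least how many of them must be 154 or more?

Suppose at most 12 − j of them reach 154; then j values are ≤ 153 and the rest ≤ 180.
The total is then ≤ 153·j + 180·(12 − j) = 2160 − 27j. For this to be ≥ 2030 we need j ≤ 4, so at least 12 − 4 = 8 must reach 154.
Exactly 8 works: 8 values at 180 and 4 at 153 total 2052; lower one of the high values by 22 (still ≥ 154) to hit 2030.

8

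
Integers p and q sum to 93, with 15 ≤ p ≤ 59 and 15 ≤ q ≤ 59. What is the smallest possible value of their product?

Since p + q is fixed, pushing one of them to its bound minimizes the product.
The extreme feasible split is p = 34, q = 59, giving pq = 2006.

2006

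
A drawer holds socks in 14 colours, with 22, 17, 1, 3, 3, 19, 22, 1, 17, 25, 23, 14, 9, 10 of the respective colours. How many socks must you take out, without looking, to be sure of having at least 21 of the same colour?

175

In the worst case you take as many as possible of each colour without reaching 21: 20 + 17 + 1 + 3 + 3 + 19 + 20 + 1 + 17 + 20 + 20 + 14 + 9 + 10 = 174.
The next one must give 21 of some colour, so 174 + 1 = 175.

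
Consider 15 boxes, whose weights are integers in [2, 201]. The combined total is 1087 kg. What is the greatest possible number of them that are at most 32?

11

Suppose k of them are at most 32. Those contribute at most 32 each and the rest at most 201 each.
So the total is at most 32k + 201(15 − k) = 3015 − 169k. This must still be ≥ 1087, so k ≤ 11.
k = 11 is achieved by 11 values at 32 and 4 at 201, total 1156; lower one of the 201's by 69 (still > 32) to reach 1087.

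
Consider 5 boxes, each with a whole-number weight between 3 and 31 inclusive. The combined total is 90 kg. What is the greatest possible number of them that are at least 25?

Suppose k of them are at least 25. Those contribute at least 25 each and the other 5 − k at least 3 each.
So the total is at least 25k + 3(5 − k) = 15 + 22k. This must be ≤ 90, giving k ≤ 3.
k = 3 is achieved by 3 values at 25 and 2 at 3, total 81; add 9 to one value (staying below 25) to reach 90.

3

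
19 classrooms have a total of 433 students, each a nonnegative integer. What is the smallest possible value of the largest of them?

Some value must be at least ⌈433/19⌉ = 23, since 19 × 22 = 418 < 433.
Equality holds with 15 values of 23 and 4 values of 22.

23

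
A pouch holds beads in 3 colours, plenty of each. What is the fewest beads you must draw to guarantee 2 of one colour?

4

In the worst case you draw 1 of each of the 3 colours: 3 × 1 = 3.
One more forces 2 of some colour, so 3 + 1 = 4.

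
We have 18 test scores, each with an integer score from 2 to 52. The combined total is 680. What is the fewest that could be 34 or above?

Suppose at most 18 − j of them reach 34; then j values are ≤ 33 and the rest ≤ 52.
The total is then ≤ 33·j + 52·(18 − j) = 936 − 19j. For this to be ≥ 680 we need j ≤ 13, so at least 18 − 13 = 5 must reach 34.
Exactly 5 works: 5 values at 52 and 13 at 33 total 689; lower one of the high values by 9 (still ≥ 34) to hit 680.

5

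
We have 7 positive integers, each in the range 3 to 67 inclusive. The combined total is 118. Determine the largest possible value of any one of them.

To make one integer as large as possible, make the other 6 as small as possible.
The other 6 contribute at least 6 × 3 = 18, leaving at most 118 − 18 = 100.
But each integer is capped at 67, so the maximum is 67.
Achievable: one at 67 and the other 6 totalling 51, which fits since 6 × 3 ≤ 51 ≤ 6 × 67.

67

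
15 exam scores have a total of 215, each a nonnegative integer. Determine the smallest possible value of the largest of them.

Some value must be at least ⌈215/15⌉ = 15, since 15 × 14 = 210 < 215.
Taking 10 copies of 14 and 5 copies of 15 gives exactly 215, so 15 is attained.

15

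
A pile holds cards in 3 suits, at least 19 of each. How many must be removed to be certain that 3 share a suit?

7

You could draw 2 of every suit without reaching 3 of any — 6 in all.
One more forces 3 of some suit, so 6 + 1 = 7.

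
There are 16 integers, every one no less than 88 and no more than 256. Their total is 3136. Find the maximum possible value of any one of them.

To make one integer as large as possible, make the other 15 as small as possible.
The other 15 contribute at least 15 × 88 = 1320, leaving at most 3136 − 1320 = 1816.
But each integer is capped at 256, so the maximum is 256.
Achievable: one at 256 and the other 15 totalling 2880, which fits since 15 × 88 ≤ 2880 ≤ 15 × 256.

256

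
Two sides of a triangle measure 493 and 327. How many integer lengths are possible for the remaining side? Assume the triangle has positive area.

653

The triangle inequality gives |493 − 327| < c < 493 + 327, i.e. 166 < c < 820.
So c can be any integer from 167 to 819: 653 values.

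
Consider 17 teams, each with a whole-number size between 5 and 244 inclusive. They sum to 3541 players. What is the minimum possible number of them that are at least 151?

Each value short of 151 is at most 150, costing at least 244 − 150 = 94 against the maximum total of 4148.
We can afford to lose at most 4148 − 3541 = 607, so at most ⌊607/94⌋ = 6 fall short, and at least 11 are ≥ 151.
Exactly 11 works: 11 values at 244 and 6 at 150 total 3584; lower one of the high values by 43 (still ≥ 151) to hit 3541.

11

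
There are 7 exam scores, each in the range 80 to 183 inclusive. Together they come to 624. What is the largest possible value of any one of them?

To make one score as large as possible, make the other 6 as small as possible.
The other 6 contribute at least 6 × 80 = 480, leaving at most 624 − 480 = 144.
Since 144 ≤ 183, this is achievable: one at 144 and 6 at 80.

144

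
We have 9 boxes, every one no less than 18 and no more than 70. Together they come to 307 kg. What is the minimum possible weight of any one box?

18

To make one box as small as possible, make the other 8 as large as possible.
The other 8 can take up 8 × 70 = 560 ≥ 307 − 18, so one box can sit at its floor of 18.
Achievable: one at 18 and the other 8 totalling 289, which fits since 8 × 18 ≤ 289 ≤ 8 × 70.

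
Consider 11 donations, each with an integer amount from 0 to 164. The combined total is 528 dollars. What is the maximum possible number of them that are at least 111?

4

Suppose k of them are at least 111. Those contribute at least 111 each and the other 11 − k at least 0 each.
So the total is at least 111k + 0(11 − k) = 0 + 111k. This must be ≤ 528, giving k ≤ 4.
k = 4 is achieved by 4 values at 111 and 7 at 0, total 444; add 84 to one value (staying below 111) to reach 528.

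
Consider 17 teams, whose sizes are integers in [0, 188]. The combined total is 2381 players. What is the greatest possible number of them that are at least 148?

Suppose k of them are at least 148. Those contribute at least 148 each and the other 17 − k at least 0 each.
So the total is at least 148k + 0(17 − k) = 0 + 148k. This must be ≤ 2381, giving k ≤ 16.
k = 16 is achieved by 16 values at 148 and 1 at 0, total 2368; add 13 to one value (staying below 148) to reach 2381.

16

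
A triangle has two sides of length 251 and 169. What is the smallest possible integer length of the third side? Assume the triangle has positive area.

The third side must exceed |251 − 169| = 82.
The smallest integer above 82 is 83.

83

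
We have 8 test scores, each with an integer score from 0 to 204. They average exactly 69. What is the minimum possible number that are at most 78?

The total is 8 × 69 = 552.
Let j be the number exceeding 78. Then the total is ≥ 79·j + 0·(8 − j) = 0 + 79j.
So 79j ≤ 552 and j ≤ 6; hence at least 8 − 6 = 2 are ≤ 78.
Exactly 2 works: 2 values at 0 and 6 at 79 total 474; raise one of the low values by 78 (still ≤ 78) to hit 552.

2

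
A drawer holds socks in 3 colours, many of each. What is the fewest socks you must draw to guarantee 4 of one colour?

In the worst case you draw 3 of each of the 3 colours: 3 × 3 = 9.
One more forces 4 of some colour, so 9 + 1 = 10.

10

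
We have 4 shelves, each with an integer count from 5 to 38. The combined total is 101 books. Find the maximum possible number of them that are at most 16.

Each value at 16 or below falls at least 38 − 16 = 22 short of the ceiling 38.
The ceiling total is 4 × 38 = 152, and we need 101, so at most ⌊(152 − 101)/22⌋ = 2 can be that low.
k = 2 is achieved by 2 values at 16 and 2 at 38, total 108; lower one of the 38's by 7 (still > 16) to reach 101.

2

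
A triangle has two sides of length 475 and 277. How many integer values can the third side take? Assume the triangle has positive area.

The triangle inequality gives |475 − 277| < c < 475 + 277, i.e. 198 < c < 752.
So c can be any integer from 199 to 751: 553 values.

553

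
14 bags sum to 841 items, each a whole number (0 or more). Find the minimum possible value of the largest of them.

61

The 14 values sum to 841, so their maximum is at least ⌈841/14⌉ = 61.
Equality holds with 1 value of 61 and 13 values of 60.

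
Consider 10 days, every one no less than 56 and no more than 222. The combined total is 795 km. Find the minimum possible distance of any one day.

To make one day as small as possible, make the other 9 as large as possible.
The other 9 can take up 9 × 222 = 1998 ≥ 795 − 56, so one day can sit at its floor of 56.
Achievable: one at 56 and the other 9 totalling 739, which fits since 9 × 56 ≤ 739 ≤ 9 × 222.

56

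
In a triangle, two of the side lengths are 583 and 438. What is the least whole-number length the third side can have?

146

The third side must exceed |583 − 438| = 145.
The smallest integer above 145 is 146.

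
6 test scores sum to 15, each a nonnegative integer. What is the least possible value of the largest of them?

3

The average is 15/6 > 2, so not all 6 can be 2 or less; the largest is ≥ 3.
Taking 3 copies of 2 and 3 copies of 3 gives exactly 15, so 3 is attained.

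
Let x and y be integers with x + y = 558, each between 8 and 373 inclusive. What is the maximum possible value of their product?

With x + y fixed, xy peaks when the two are closest together.
Taking x = 279 and y = 279 (both in [8, 373]) gives xy = 77841.

77841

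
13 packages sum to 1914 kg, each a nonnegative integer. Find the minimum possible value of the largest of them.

Some value must be at least ⌈1914/13⌉ = 148, since 13 × 147 = 1911 < 1914.
Taking 10 copies of 147 and 3 copies of 148 gives exactly 1914, so 148 is attained.

148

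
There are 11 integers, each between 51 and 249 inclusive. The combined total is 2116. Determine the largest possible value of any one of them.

To make one integer as large as possible, make the other 10 as small as possible.
The other 10 contribute at least 10 × 51 = 510, leaving at most 2116 − 510 = 1606.
But each integer is capped at 249, so the maximum is 249.
Achievable: one at 249 and the other 10 totalling 1867, which fits since 10 × 51 ≤ 1867 ≤ 10 × 249.

249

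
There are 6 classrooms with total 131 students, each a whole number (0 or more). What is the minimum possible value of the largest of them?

22

The 6 values sum to 131, so their maximum is at least ⌈131/6⌉ = 22.
Equality holds with 5 values of 22 and 1 value of 21.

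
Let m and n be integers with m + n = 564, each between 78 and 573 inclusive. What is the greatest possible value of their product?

79524

With m + n fixed, mn peaks when the two are closest together.
Taking m = 282 and n = 282 (both in [78, 573]) gives mn = 79524.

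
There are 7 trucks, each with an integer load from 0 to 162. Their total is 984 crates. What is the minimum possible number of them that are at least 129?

3

Each value short of 129 is at most 128, costing at least 162 − 128 = 34 against the maximum total of 1134.
We can afford to lose at most 1134 − 984 = 150, so at most ⌊150/34⌋ = 4 fall short, and at least 3 are ≥ 129.
Exactly 3 works: 3 values at 162 and 4 at 128 total 998; lower one of the high values by 14 (still ≥ 129) to hit 984.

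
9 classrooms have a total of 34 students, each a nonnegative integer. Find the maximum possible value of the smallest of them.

The average is 34/9 < 4, so some value is ≤ 3.
Equality holds with 2 values of 3 and 7 values of 4.

3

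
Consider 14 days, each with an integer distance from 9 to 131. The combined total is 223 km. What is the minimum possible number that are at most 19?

Let j be the number exceeding 19. Then the total is ≥ 20·j + 9·(14 − j) = 126 + 11j.
So 11j ≤ 97 and j ≤ 8; hence at least 14 − 8 = 6 are ≤ 19.
Exactly 6 works: 6 values at 9 and 8 at 20 total 214; raise one of the low values by 9 (still ≤ 19) to hit 223.

6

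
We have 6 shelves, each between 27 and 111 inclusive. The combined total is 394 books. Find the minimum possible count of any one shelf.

To make one shelf as small as possible, make the other 5 as large as possible.
The other 5 can take up 5 × 111 = 555 ≥ 394 − 27, so one shelf can sit at its floor of 27.
Achievable: one at 27 and the other 5 totalling 367, which fits since 5 × 27 ≤ 367 ≤ 5 × 111.

27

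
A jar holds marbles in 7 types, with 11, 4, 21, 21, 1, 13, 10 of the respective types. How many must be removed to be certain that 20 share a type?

78

In the worst case you take as many as possible of each type without reaching 20: 11 + 4 + 19 + 19 + 1 + 13 + 10 = 77.
The next one must give 20 of some type, so 77 + 1 = 78.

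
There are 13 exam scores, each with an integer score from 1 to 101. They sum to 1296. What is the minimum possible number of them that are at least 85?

12

If only k of them are at least 85, the other 13 − k are at most 84, so the total is at most k·101 + (13 − k)·84.
This must reach 1296, so k·101 + (13 − k)·84 ≥ 1296, giving k ≥ 12.
Exactly 12 works: 12 values at 101 and 1 at 84 total 1296.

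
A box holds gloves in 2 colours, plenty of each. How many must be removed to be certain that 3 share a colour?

5

In the worst case you draw 2 of each of the 2 colours: 2 × 2 = 4.
One more forces 3 of some colour, so 4 + 1 = 5.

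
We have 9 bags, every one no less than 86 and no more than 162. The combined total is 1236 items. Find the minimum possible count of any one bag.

To make one bag as small as possible, make the other 8 as large as possible.
The other 8 can take up 8 × 162 = 1296 ≥ 1236 − 86, so one bag can sit at its floor of 86.
Achievable: one at 86 and the other 8 totalling 1150, which fits since 8 × 86 ≤ 1150 ≤ 8 × 162.

86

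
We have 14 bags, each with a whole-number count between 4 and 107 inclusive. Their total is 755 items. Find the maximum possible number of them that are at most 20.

Each value at 20 or below falls at least 107 − 20 = 87 short of the ceiling 107.
The ceiling total is 14 × 107 = 1498, and we need 755, so at most ⌊(1498 − 755)/87⌋ = 8 can be that low.
k = 8 is achieved by 8 values at 20 and 6 at 107, total 802; lower one of the 107's by 47 (still > 20) to reach 755.

8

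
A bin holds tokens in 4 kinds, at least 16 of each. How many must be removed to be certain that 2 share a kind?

5

In the worst case you draw 1 of each of the 4 kinds: 4 × 1 = 4.
One more forces 2 of some kind, so 4 + 1 = 5.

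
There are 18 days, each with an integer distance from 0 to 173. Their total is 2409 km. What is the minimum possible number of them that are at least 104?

8

If only k of them are at least 104, the other 18 − k are at most 103, so the total is at most k·173 + (18 − k)·103.
This must reach 2409, so k·173 + (18 − k)·103 ≥ 2409, giving k ≥ 8.
Exactly 8 works: 8 values at 173 and 10 at 103 total 2414; lower one of the high values by 5 (still ≥ 104) to hit 2409.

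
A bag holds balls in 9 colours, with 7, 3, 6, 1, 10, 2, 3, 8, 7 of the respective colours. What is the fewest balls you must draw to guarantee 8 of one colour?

In the worst case you take as many as possible of each colour without reaching 8: 7 + 3 + 6 + 1 + 7 + 2 + 3 + 7 + 7 = 43.
The next one must give 8 of some colour, so 43 + 1 = 44.

44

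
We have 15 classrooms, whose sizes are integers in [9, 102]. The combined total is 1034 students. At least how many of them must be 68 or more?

Each value short of 68 is at most 67, costing at least 102 − 67 = 35 against the maximum total of 1530.
We can afford to lose at most 1530 − 1034 = 496, so at most ⌊496/35⌋ = 14 fall short, and at least 1 are ≥ 68.
Exactly 1 works: 1 value at 102 and 14 at 67 total 1040; lower one of the high values by 6 (still ≥ 68) to hit 1034.

1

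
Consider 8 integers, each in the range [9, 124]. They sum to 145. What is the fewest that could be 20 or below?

2

Each value above 20 is at least 21, contributing at least 21 − 9 = 12 above the floor 9.
The sum exceeds the floor total 72 by 73, so at most ⌊73/12⌋ = 6 exceed 20, and at least 2 are ≤ 20.
Exactly 2 works: 2 values at 9 and 6 at 21 total 144; raise one of the low values by 1 (still ≤ 20) to hit 145.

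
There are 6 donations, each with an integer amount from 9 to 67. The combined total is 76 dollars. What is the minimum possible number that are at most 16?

4

Each value above 16 is at least 17, contributing at least 17 − 9 = 8 above the floor 9.
The sum exceeds the floor total 54 by 22, so at most ⌊22/8⌋ = 2 exceed 16, and at least 4 are ≤ 16.
Exactly 4 works: 4 values at 9 and 2 at 17 total 70; raise one of the low values by 6 (still ≤ 16) to hit 76.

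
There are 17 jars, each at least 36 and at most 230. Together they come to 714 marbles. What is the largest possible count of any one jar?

138

To make one jar as large as possible, make the other 16 as small as possible.
The other 16 contribute at least 16 × 36 = 576, leaving at most 714 − 576 = 138.
Since 138 ≤ 230, this is achievable: one at 138 and 16 at 36.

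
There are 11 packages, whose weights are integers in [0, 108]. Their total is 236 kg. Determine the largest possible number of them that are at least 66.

With k values at 66 or above and the rest at least 0, the sum is at least 0 + 66k.
Since the sum is 236, we need 66k ≤ 236, i.e. k ≤ 3.
k = 3 is achieved by 3 values at 66 and 8 at 0, total 198; add 38 to one value (staying below 66) to reach 236.

3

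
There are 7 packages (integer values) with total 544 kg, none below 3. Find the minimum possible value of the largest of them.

The 7 values sum to 544, so their maximum is at least ⌈544/7⌉ = 78.
Achievable: 5 of them at 78 and 2 at 77 total 544.

78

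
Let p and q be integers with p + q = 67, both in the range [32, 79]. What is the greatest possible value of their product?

With p + q fixed, pq peaks when the two are closest together.
Taking p = 33 and q = 34 (both in [32, 79]) gives pq = 1122.

1122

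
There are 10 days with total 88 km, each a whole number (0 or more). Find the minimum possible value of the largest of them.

The average is 88/10 > 8, so not all 10 can be 8 or less; the largest is ≥ 9.
Equality holds with 8 values of 9 and 2 values of 8.

9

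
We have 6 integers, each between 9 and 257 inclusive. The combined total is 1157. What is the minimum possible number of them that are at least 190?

Each value short of 190 is at most 189, costing at least 257 − 189 = 68 against the maximum total of 1542.
We can afford to lose at most 1542 − 1157 = 385, so at most ⌊385/68⌋ = 5 fall short, and at least 1 are ≥ 190.
Exactly 1 works: 1 value at 257 and 5 at 189 total 1202; lower one of the high values by 45 (still ≥ 190) to hit 1157.

1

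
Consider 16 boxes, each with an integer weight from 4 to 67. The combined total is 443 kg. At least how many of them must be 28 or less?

1

Each value above 28 is at least 29, contributing at least 29 − 4 = 25 above the floor 4.
The sum exceeds the floor total 64 by 379, so at most ⌊379/25⌋ = 15 exceed 28, and at least 1 are ≤ 28.
Exactly 1 works: 1 value at 4 and 15 at 29 total 439; raise one of the low values by 4 (still ≤ 28) to hit 443.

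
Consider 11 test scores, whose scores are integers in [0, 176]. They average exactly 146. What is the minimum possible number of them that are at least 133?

4

The total is 11 × 146 = 1606.
Suppose at most 11 − j of them reach 133; then j values are ≤ 132 and the rest ≤ 176.
The total is then ≤ 132·j + 176·(11 − j) = 1936 − 44j. For this to be ≥ 1606 we need j ≤ 7, so at least 11 − 7 = 4 must reach 133.
Exactly 4 works: 4 values at 176 and 7 at 132 total 1628; lower one of the high values by 22 (still ≥ 133) to hit 1606.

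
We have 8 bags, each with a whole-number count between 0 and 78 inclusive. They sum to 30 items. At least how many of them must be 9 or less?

5

Each value above 9 is at least 10, contributing at least 10 − 0 = 10 above the floor 0.
The sum exceeds the floor total 0 by 30, so at most ⌊30/10⌋ = 3 exceed 9, and at least 5 are ≤ 9.
Exactly 5 works: 5 values at 0 and 3 at 10 total 30.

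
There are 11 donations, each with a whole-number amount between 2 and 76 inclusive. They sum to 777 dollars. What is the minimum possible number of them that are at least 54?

Each value short of 54 is at most 53, costing at least 76 − 53 = 23 against the maximum total of 836.
We can afford to lose at most 836 − 777 = 59, so at most ⌊59/23⌋ = 2 fall short, and at least 9 are ≥ 54.
Exactly 9 works: 9 values at 76 and 2 at 53 total 790; lower one of the high values by 13 (still ≥ 54) to hit 777.

9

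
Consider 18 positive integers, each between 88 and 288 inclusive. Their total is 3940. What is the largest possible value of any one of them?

To make one integer as large as possible, make the other 17 as small as possible.
The other 17 contribute at least 17 × 88 = 1496, leaving at most 3940 − 1496 = 2444.
But each integer is capped at 288, so the maximum is 288.
Achievable: one at 288 and the other 17 totalling 3652, which fits since 17 × 88 ≤ 3652 ≤ 17 × 288.

288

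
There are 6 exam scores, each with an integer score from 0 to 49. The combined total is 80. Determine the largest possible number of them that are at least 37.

With k values at 37 or above and the rest at least 0, the sum is at least 0 + 37k.
Since the sum is 80, we need 37k ≤ 80, i.e. k ≤ 2.
k = 2 is achieved by 2 values at 37 and 4 at 0, total 74; add 6 to one value (staying below 37) to reach 80.

2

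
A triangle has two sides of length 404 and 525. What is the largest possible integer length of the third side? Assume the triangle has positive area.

The third side must be less than 404 + 525 = 929.
The largest integer below 929 is 928.

928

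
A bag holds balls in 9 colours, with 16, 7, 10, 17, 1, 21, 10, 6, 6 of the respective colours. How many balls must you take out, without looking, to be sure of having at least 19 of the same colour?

In the worst case you take as many as possible of each colour without reaching 19: 16 + 7 + 10 + 17 + 1 + 18 + 10 + 6 + 6 = 91.
The next one must give 19 of some colour, so 91 + 1 = 92.

92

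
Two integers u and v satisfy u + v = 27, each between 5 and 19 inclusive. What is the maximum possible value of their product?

182

With u + v fixed, uv peaks when the two are closest together.
Taking u = 13 and v = 14 (both in [5, 19]) gives uv = 182.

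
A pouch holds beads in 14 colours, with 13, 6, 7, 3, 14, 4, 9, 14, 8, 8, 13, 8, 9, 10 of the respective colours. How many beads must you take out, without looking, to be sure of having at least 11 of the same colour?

In the worst case you take as many as possible of each colour without reaching 11: 10 + 6 + 7 + 3 + 10 + 4 + 9 + 10 + 8 + 8 + 10 + 8 + 9 + 10 = 112.
The next one must give 11 of some colour, so 112 + 1 = 113.

113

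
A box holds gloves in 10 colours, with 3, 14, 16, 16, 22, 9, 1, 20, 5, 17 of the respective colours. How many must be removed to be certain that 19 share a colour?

118

In the worst case you take as many as possible of each colour without reaching 19: 3 + 14 + 16 + 16 + 18 + 9 + 1 + 18 + 5 + 17 = 117.
The next one must give 19 of some colour, so 117 + 1 = 118.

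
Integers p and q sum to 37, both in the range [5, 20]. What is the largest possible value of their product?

342

With p + q fixed, pq peaks when the two are closest together.
Taking p = 18 and q = 19 (both in [5, 20]) gives pq = 342.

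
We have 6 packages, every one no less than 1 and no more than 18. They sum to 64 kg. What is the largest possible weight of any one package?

18

To make one package as large as possible, make the other 5 as small as possible.
The other 5 contribute at least 5 × 1 = 5, leaving at most 64 − 5 = 59.
But each package is capped at 18, so the maximum is 18.
Achievable: one at 18 and the other 5 totalling 46, which fits since 5 × 1 ≤ 46 ≤ 5 × 18.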